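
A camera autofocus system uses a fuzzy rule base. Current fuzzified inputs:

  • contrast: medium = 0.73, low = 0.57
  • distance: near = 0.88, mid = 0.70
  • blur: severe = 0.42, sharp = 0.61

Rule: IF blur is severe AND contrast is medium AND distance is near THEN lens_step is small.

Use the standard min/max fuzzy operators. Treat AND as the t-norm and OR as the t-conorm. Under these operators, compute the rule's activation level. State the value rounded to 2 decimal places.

0.42

firing strength: severe=0.42, medium=0.73, near=0.88; AND[min(a, b)] → w = 0.42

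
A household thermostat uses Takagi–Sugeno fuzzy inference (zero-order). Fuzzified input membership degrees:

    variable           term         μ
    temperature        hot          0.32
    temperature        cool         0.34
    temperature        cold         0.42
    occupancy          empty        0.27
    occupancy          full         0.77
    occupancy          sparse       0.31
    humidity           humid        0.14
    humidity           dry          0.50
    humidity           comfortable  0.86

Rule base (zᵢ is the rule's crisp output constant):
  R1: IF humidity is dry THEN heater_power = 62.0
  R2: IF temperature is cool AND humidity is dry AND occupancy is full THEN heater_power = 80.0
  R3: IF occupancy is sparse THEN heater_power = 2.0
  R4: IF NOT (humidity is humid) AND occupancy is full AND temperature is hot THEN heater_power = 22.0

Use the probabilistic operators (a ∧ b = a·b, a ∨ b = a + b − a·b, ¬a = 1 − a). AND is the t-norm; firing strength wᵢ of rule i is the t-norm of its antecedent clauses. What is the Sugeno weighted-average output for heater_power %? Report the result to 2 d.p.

R1 (z=62.0): dry=0.50 → w = 0.5000
R2 (z=80.0): cool=0.34, dry=0.50, full=0.77; AND[a·b] → w = 0.1309
R3 (z=2.0): sparse=0.31 → w = 0.3100
R4 (z=22.0): ¬humid=1−0.14=0.86, full=0.77, hot=0.32; AND[a·b] → w = 0.2119
Weighted average = (0.5000·62.0 + 0.1309·80.0 + 0.3100·2.0 + 0.2119·22.0) / (0.5000 + 0.1309 + 0.3100 + 0.2119)
  = 46.7539 / 1.1528 = 40.56

40.56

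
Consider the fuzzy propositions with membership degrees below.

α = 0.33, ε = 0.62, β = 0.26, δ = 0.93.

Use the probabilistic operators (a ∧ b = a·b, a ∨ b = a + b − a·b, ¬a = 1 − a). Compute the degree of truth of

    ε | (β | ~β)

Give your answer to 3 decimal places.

0.927

~β = 1 − 0.2600 = 0.7400
β | ~β = a + b − a·b on (0.2600, 0.7400) = 0.8076
ε | (β | ~β) = a + b − a·b on (0.6200, 0.8076) = 0.9269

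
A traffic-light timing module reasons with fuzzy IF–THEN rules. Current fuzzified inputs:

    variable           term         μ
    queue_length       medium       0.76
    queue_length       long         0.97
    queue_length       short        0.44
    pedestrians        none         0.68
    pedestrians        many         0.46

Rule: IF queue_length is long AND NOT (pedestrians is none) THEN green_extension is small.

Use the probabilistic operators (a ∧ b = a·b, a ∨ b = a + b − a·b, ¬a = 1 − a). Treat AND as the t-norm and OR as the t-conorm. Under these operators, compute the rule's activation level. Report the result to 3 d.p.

firing strength: long=0.97, ¬none=1−0.68=0.32; AND[a·b] → w = 0.3104

0.310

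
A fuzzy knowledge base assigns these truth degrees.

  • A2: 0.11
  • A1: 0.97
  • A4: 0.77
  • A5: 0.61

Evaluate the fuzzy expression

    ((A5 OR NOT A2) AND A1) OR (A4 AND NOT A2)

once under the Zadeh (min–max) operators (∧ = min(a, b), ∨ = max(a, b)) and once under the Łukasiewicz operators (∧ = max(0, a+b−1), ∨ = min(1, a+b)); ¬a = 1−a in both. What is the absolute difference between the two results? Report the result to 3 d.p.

0.110

Under Zadeh (min–max):
  NOT A2 = 1 − 0.11 = 0.89
  A5 OR NOT A2 = max(a, b) on (0.61, 0.89) = 0.89
  (A5 OR NOT A2) AND A1 = min(a, b) on (0.89, 0.97) = 0.89
  NOT A2 = 1 − 0.11 = 0.89
  A4 AND NOT A2 = min(a, b) on (0.77, 0.89) = 0.77
  ((A5 OR NOT A2) AND A1) OR (A4 AND NOT A2) = max(a, b) on (0.89, 0.77) = 0.89
  → value = 0.8900
Under Łukasiewicz:
  NOT A2 = 1 − 0.11 = 0.89
  A5 OR NOT A2 = min(1, a+b) on (0.61, 0.89) = 1.00
  (A5 OR NOT A2) AND A1 = max(0, a+b−1) on (1.00, 0.97) = 0.97
  NOT A2 = 1 − 0.11 = 0.89
  A4 AND NOT A2 = max(0, a+b−1) on (0.77, 0.89) = 0.66
  ((A5 OR NOT A2) AND A1) OR (A4 AND NOT A2) = min(1, a+b) on (0.97, 0.66) = 1.00
  → value = 1.0000
|0.8900 − 1.0000| = 0.110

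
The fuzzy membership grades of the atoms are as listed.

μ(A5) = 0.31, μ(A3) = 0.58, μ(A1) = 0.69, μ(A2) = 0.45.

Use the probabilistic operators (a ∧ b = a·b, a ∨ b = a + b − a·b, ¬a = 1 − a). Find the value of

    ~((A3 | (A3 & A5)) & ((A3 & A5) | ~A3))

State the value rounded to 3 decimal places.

A3 & A5 = a·b on (0.5800, 0.3100) = 0.1798
A3 | (A3 & A5) = a + b − a·b on (0.5800, 0.1798) = 0.6555
A3 & A5 = a·b on (0.5800, 0.3100) = 0.1798
~A3 = 1 − 0.5800 = 0.4200
(A3 & A5) | ~A3 = a + b − a·b on (0.1798, 0.4200) = 0.5243
(A3 | (A3 & A5)) & ((A3 & A5) | ~A3) = a·b on (0.6555, 0.5243) = 0.3437
~((A3 | (A3 & A5)) & ((A3 & A5) | ~A3)) = 1 − 0.3437 = 0.6563

0.656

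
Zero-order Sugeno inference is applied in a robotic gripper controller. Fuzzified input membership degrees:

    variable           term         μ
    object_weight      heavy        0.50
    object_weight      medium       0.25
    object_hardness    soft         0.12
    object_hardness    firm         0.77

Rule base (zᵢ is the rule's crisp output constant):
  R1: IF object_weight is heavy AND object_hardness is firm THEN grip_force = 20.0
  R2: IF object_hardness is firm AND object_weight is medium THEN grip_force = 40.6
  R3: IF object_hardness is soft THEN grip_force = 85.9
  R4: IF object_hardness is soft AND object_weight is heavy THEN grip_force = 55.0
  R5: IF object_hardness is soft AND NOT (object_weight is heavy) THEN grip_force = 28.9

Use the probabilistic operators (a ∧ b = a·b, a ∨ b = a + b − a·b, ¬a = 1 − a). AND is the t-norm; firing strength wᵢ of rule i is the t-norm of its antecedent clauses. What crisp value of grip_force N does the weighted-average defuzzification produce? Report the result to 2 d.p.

37.75

R1 (z=20.0): heavy=0.50, firm=0.77; AND[a·b] → w = 0.3850
R2 (z=40.6): firm=0.77, medium=0.25; AND[a·b] → w = 0.1925
R3 (z=85.9): soft=0.12 → w = 0.1200
R4 (z=55.0): soft=0.12, heavy=0.50; AND[a·b] → w = 0.0600
R5 (z=28.9): soft=0.12, ¬heavy=1−0.50=0.50; AND[a·b] → w = 0.0600
Weighted average = (0.3850·20.0 + 0.1925·40.6 + 0.1200·85.9 + 0.0600·55.0 + 0.0600·28.9) / (0.3850 + 0.1925 + 0.1200 + 0.0600 + 0.0600)
  = 30.8575 / 0.8175 = 37.75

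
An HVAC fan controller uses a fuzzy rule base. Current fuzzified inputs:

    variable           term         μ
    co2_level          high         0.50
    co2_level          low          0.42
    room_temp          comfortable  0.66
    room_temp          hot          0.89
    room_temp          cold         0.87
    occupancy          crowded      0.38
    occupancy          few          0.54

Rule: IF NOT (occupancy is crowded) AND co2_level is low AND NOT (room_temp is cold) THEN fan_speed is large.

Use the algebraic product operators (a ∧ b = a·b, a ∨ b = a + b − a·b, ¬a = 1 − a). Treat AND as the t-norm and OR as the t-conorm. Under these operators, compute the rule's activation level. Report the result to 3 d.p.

0.034

firing strength: ¬crowded=1−0.38=0.62, low=0.42, ¬cold=1−0.87=0.13; AND[a·b] → w = 0.0339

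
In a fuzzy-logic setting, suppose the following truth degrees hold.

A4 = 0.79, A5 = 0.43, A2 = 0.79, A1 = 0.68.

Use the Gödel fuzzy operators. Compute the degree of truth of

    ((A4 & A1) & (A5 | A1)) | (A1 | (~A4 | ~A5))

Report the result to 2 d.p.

0.68

A4 & A1 = min(a, b) on (0.79, 0.68) = 0.68
A5 | A1 = max(a, b) on (0.43, 0.68) = 0.68
(A4 & A1) & (A5 | A1) = min(a, b) on (0.68, 0.68) = 0.68
~A4 = 1 − 0.79 = 0.21
~A5 = 1 − 0.43 = 0.57
~A4 | ~A5 = max(a, b) on (0.21, 0.57) = 0.57
A1 | (~A4 | ~A5) = max(a, b) on (0.68, 0.57) = 0.68
((A4 & A1) & (A5 | A1)) | (A1 | (~A4 | ~A5)) = max(a, b) on (0.68, 0.68) = 0.68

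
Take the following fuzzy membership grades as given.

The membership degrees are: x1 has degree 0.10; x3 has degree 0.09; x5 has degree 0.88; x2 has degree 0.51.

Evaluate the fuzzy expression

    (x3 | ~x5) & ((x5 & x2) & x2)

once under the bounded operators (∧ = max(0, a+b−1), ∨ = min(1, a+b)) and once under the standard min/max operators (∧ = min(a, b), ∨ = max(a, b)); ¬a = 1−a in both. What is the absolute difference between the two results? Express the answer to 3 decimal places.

Under bounded:
  ~x5 = 1 − 0.88 = 0.12
  x3 | ~x5 = min(1, a+b) on (0.09, 0.12) = 0.21
  x5 & x2 = max(0, a+b−1) on (0.88, 0.51) = 0.39
  (x5 & x2) & x2 = max(0, a+b−1) on (0.39, 0.51) = 0.00
  (x3 | ~x5) & ((x5 & x2) & x2) = max(0, a+b−1) on (0.21, 0.00) = 0.00
  → value = 0.0000
Under standard min/max:
  ~x5 = 1 − 0.88 = 0.12
  x3 | ~x5 = max(a, b) on (0.09, 0.12) = 0.12
  x5 & x2 = min(a, b) on (0.88, 0.51) = 0.51
  (x5 & x2) & x2 = min(a, b) on (0.51, 0.51) = 0.51
  (x3 | ~x5) & ((x5 & x2) & x2) = min(a, b) on (0.12, 0.51) = 0.12
  → value = 0.1200
|0.0000 − 0.1200| = 0.120

0.120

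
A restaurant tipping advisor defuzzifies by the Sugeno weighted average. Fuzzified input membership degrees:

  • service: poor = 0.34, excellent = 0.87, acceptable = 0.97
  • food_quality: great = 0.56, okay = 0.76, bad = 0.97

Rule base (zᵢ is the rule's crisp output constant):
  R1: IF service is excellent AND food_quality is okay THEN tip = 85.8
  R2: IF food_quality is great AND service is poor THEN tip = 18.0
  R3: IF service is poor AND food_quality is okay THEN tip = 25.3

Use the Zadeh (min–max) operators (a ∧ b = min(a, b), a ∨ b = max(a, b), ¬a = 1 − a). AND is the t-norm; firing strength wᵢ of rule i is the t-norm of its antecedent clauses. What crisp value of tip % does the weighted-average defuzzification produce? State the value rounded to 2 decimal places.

55.51

R1 (z=85.8): excellent=0.87, okay=0.76; AND[min(a, b)] → w = 0.76
R2 (z=18.0): great=0.56, poor=0.34; AND[min(a, b)] → w = 0.34
R3 (z=25.3): poor=0.34, okay=0.76; AND[min(a, b)] → w = 0.34
Weighted average = (0.76·85.8 + 0.34·18.0 + 0.34·25.3) / (0.76 + 0.34 + 0.34)
  = 79.9300 / 1.4400 = 55.51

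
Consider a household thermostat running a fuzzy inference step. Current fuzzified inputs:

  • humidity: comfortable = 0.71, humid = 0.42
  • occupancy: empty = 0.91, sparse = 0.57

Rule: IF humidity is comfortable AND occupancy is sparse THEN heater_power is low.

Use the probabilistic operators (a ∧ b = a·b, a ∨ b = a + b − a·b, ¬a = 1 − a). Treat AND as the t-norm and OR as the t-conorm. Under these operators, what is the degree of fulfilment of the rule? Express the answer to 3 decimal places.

firing strength: comfortable=0.71, sparse=0.57; AND[a·b] → w = 0.4047

0.405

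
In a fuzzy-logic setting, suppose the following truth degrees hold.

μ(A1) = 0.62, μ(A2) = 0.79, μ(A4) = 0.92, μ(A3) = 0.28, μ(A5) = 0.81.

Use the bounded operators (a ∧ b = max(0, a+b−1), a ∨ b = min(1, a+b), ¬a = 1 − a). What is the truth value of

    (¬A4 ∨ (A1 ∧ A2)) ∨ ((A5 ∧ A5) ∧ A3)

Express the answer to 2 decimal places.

0.49

¬A4 = 1 − 0.92 = 0.08
A1 ∧ A2 = max(0, a+b−1) on (0.62, 0.79) = 0.41
¬A4 ∨ (A1 ∧ A2) = min(1, a+b) on (0.08, 0.41) = 0.49
A5 ∧ A5 = max(0, a+b−1) on (0.81, 0.81) = 0.62
(A5 ∧ A5) ∧ A3 = max(0, a+b−1) on (0.62, 0.28) = 0.00
(¬A4 ∨ (A1 ∧ A2)) ∨ ((A5 ∧ A5) ∧ A3) = min(1, a+b) on (0.49, 0.00) = 0.49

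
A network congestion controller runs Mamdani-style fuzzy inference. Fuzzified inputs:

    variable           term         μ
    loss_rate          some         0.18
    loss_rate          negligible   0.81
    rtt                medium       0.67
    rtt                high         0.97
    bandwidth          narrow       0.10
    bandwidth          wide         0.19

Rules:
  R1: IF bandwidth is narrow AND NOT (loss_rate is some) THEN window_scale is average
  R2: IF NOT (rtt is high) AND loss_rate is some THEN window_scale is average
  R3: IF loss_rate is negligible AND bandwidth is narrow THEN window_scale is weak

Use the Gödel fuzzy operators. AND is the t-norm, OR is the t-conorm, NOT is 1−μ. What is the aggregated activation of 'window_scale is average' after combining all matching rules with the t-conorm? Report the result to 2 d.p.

0.10

R1: narrow=0.10, ¬some=1−0.18=0.82; AND[min(a, b)] → w = 0.10
R2: ¬high=1−0.97=0.03, some=0.18; AND[min(a, b)] → w = 0.03
R3: negligible=0.81, narrow=0.10; AND[min(a, b)] → w = 0.10
Rules with consequent 'average': {R1, R2} → strengths 0.10, 0.03
Aggregate via t-conorm [max(a, b)]: 0.10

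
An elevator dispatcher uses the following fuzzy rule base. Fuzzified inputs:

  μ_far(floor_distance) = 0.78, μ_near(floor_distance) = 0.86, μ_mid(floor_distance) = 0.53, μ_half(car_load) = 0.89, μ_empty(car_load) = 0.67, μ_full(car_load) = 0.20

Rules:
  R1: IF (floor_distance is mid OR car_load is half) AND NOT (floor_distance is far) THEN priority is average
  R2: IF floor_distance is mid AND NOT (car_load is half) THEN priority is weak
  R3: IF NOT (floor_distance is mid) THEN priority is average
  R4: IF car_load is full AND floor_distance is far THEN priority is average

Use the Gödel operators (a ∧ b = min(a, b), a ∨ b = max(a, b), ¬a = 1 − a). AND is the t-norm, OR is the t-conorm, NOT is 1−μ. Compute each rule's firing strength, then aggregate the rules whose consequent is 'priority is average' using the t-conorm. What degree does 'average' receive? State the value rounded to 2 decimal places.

R1: (mid=0.53 OR half=0.89) = 0.89; AND[min(a, b)] with ¬far=1−0.78=0.22 → w = 0.22
R2: mid=0.53, ¬half=1−0.89=0.11; AND[min(a, b)] → w = 0.11
R3: ¬mid=1−0.53=0.47 → w = 0.47
R4: full=0.20, far=0.78; AND[min(a, b)] → w = 0.20
Rules with consequent 'average': {R1, R3, R4} → strengths 0.22, 0.47, 0.20
Aggregate via t-conorm [max(a, b)]: 0.47

0.47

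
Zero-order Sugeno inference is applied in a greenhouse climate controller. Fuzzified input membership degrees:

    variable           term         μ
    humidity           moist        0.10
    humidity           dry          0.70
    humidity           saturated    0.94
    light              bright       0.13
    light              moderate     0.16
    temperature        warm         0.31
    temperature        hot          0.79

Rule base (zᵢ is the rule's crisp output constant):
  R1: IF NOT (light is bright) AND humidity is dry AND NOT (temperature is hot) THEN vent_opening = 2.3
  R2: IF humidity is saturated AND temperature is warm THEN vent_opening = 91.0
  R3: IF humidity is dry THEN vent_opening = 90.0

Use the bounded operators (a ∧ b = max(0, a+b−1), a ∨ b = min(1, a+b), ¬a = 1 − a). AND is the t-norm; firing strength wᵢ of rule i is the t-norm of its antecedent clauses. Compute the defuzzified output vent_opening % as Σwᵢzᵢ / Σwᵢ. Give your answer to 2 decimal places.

90.26

R1 (z=2.3): ¬bright=1−0.13=0.87, dry=0.70, ¬hot=1−0.79=0.21; AND[max(0, a+b−1)] → w = 0.00
R2 (z=91.0): saturated=0.94, warm=0.31; AND[max(0, a+b−1)] → w = 0.25
R3 (z=90.0): dry=0.70 → w = 0.70
Weighted average = (0.00·2.3 + 0.25·91.0 + 0.70·90.0) / (0.00 + 0.25 + 0.70)
  = 85.7500 / 0.9500 = 90.26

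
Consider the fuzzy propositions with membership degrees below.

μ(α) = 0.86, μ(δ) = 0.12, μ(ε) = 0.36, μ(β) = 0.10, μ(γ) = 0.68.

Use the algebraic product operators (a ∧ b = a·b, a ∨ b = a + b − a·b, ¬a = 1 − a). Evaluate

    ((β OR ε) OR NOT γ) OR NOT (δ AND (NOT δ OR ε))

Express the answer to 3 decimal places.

β OR ε = a + b − a·b on (0.1000, 0.3600) = 0.4240
NOT γ = 1 − 0.6800 = 0.3200
(β OR ε) OR NOT γ = a + b − a·b on (0.4240, 0.3200) = 0.6083
NOT δ = 1 − 0.1200 = 0.8800
NOT δ OR ε = a + b − a·b on (0.8800, 0.3600) = 0.9232
δ AND (NOT δ OR ε) = a·b on (0.1200, 0.9232) = 0.1108
NOT (δ AND (NOT δ OR ε)) = 1 − 0.1108 = 0.8892
((β OR ε) OR NOT γ) OR NOT (δ AND (NOT δ OR ε)) = a + b − a·b on (0.6083, 0.8892) = 0.9566

0.957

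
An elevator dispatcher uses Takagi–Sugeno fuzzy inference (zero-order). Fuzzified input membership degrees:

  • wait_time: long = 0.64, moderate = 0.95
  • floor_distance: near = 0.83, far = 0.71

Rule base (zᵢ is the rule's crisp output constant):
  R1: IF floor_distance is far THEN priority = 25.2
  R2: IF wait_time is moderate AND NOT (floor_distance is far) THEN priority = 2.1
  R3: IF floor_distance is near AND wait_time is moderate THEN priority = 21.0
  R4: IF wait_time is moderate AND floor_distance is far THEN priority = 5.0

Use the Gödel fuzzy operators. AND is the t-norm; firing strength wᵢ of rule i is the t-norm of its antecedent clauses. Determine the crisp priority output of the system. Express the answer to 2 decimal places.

R1 (z=25.2): far=0.71 → w = 0.71
R2 (z=2.1): moderate=0.95, ¬far=1−0.71=0.29; AND[min(a, b)] → w = 0.29
R3 (z=21.0): near=0.83, moderate=0.95; AND[min(a, b)] → w = 0.83
R4 (z=5.0): moderate=0.95, far=0.71; AND[min(a, b)] → w = 0.71
Weighted average = (0.71·25.2 + 0.29·2.1 + 0.83·21.0 + 0.71·5.0) / (0.71 + 0.29 + 0.83 + 0.71)
  = 39.4810 / 2.5400 = 15.54

15.54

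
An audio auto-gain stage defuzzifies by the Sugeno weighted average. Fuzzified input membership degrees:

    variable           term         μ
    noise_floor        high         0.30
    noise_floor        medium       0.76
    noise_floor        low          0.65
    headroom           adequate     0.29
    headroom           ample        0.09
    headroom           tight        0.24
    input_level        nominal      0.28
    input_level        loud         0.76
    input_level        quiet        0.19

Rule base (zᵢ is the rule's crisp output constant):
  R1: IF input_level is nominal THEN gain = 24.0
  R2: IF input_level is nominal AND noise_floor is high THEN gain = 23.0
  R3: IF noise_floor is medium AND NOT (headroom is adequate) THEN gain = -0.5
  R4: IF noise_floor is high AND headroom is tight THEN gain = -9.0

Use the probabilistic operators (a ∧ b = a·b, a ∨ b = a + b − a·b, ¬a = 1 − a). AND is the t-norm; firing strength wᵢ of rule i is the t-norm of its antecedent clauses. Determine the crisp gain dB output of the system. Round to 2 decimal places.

R1 (z=24.0): nominal=0.28 → w = 0.2800
R2 (z=23.0): nominal=0.28, high=0.30; AND[a·b] → w = 0.0840
R3 (z=-0.5): medium=0.76, ¬adequate=1−0.29=0.71; AND[a·b] → w = 0.5396
R4 (z=-9.0): high=0.30, tight=0.24; AND[a·b] → w = 0.0720
Weighted average = (0.2800·24.0 + 0.0840·23.0 + 0.5396·-0.5 + 0.0720·-9.0) / (0.2800 + 0.0840 + 0.5396 + 0.0720)
  = 7.7342 / 0.9756 = 7.93

7.93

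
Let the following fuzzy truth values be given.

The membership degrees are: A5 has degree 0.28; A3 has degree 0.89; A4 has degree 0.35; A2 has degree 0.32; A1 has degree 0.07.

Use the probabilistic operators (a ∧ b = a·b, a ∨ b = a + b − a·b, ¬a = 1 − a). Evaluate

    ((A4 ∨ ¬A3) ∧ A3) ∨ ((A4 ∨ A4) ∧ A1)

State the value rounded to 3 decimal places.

¬A3 = 1 − 0.8900 = 0.1100
A4 ∨ ¬A3 = a + b − a·b on (0.3500, 0.1100) = 0.4215
(A4 ∨ ¬A3) ∧ A3 = a·b on (0.4215, 0.8900) = 0.3751
A4 ∨ A4 = a + b − a·b on (0.3500, 0.3500) = 0.5775
(A4 ∨ A4) ∧ A1 = a·b on (0.5775, 0.0700) = 0.0404
((A4 ∨ ¬A3) ∧ A3) ∨ ((A4 ∨ A4) ∧ A1) = a + b − a·b on (0.3751, 0.0404) = 0.4004

0.400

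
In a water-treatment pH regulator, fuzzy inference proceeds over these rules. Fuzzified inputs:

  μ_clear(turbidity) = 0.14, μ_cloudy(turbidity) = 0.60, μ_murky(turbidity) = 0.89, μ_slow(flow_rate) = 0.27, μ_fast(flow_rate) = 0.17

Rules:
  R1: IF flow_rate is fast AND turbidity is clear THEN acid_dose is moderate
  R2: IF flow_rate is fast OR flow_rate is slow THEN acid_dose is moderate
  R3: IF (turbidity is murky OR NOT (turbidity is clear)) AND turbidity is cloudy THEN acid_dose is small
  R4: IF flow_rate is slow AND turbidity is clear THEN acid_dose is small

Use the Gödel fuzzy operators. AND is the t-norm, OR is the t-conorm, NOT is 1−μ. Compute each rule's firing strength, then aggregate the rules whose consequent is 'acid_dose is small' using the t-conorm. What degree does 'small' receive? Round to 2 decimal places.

R1: fast=0.17, clear=0.14; AND[min(a, b)] → w = 0.14
R2: fast=0.17, slow=0.27; OR[max(a, b)] → w = 0.27
R3: (murky=0.89 OR ¬clear=1−0.14=0.86) = 0.89; AND[min(a, b)] with cloudy=0.60 → w = 0.60
R4: slow=0.27, clear=0.14; AND[min(a, b)] → w = 0.14
Rules with consequent 'small': {R3, R4} → strengths 0.60, 0.14
Aggregate via t-conorm [max(a, b)]: 0.60

0.60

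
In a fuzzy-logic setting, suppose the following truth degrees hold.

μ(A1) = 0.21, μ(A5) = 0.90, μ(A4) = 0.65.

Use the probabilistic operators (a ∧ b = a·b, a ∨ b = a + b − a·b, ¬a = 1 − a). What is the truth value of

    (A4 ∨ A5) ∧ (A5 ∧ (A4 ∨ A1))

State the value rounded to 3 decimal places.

0.628

A4 ∨ A5 = a + b − a·b on (0.6500, 0.9000) = 0.9650
A4 ∨ A1 = a + b − a·b on (0.6500, 0.2100) = 0.7235
A5 ∧ (A4 ∨ A1) = a·b on (0.9000, 0.7235) = 0.6512
(A4 ∨ A5) ∧ (A5 ∧ (A4 ∨ A1)) = a·b on (0.9650, 0.6512) = 0.6284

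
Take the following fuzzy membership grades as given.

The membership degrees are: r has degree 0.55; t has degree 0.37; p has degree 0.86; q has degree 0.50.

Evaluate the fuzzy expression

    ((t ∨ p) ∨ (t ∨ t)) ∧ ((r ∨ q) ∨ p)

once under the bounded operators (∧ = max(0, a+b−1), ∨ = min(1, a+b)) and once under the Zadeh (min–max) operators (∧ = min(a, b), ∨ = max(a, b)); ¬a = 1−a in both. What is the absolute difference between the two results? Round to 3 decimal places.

Under bounded:
  t ∨ p = min(1, a+b) on (0.37, 0.86) = 1.00
  t ∨ t = min(1, a+b) on (0.37, 0.37) = 0.74
  (t ∨ p) ∨ (t ∨ t) = min(1, a+b) on (1.00, 0.74) = 1.00
  r ∨ q = min(1, a+b) on (0.55, 0.50) = 1.00
  (r ∨ q) ∨ p = min(1, a+b) on (1.00, 0.86) = 1.00
  ((t ∨ p) ∨ (t ∨ t)) ∧ ((r ∨ q) ∨ p) = max(0, a+b−1) on (1.00, 1.00) = 1.00
  → value = 1.0000
Under Zadeh (min–max):
  t ∨ p = max(a, b) on (0.37, 0.86) = 0.86
  t ∨ t = max(a, b) on (0.37, 0.37) = 0.37
  (t ∨ p) ∨ (t ∨ t) = max(a, b) on (0.86, 0.37) = 0.86
  r ∨ q = max(a, b) on (0.55, 0.50) = 0.55
  (r ∨ q) ∨ p = max(a, b) on (0.55, 0.86) = 0.86
  ((t ∨ p) ∨ (t ∨ t)) ∧ ((r ∨ q) ∨ p) = min(a, b) on (0.86, 0.86) = 0.86
  → value = 0.8600
|1.0000 − 0.8600| = 0.140

0.140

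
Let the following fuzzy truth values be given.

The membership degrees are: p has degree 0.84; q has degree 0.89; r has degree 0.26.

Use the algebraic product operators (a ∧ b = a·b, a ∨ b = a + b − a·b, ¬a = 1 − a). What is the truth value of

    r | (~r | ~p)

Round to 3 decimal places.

~r = 1 − 0.2600 = 0.7400
~p = 1 − 0.8400 = 0.1600
~r | ~p = a + b − a·b on (0.7400, 0.1600) = 0.7816
r | (~r | ~p) = a + b − a·b on (0.2600, 0.7816) = 0.8384

0.838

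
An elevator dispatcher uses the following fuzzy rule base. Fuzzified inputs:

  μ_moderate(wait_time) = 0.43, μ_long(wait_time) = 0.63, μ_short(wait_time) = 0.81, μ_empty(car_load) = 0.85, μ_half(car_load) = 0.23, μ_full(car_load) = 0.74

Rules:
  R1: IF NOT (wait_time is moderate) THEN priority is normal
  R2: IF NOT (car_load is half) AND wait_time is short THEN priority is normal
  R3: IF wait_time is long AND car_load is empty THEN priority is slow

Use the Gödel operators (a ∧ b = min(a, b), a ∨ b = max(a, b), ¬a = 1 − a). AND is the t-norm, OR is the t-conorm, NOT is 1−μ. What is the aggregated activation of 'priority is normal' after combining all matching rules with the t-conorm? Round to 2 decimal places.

R1: ¬moderate=1−0.43=0.57 → w = 0.57
R2: ¬half=1−0.23=0.77, short=0.81; AND[min(a, b)] → w = 0.77
R3: long=0.63, empty=0.85; AND[min(a, b)] → w = 0.63
Rules with consequent 'normal': {R1, R2} → strengths 0.57, 0.77
Aggregate via t-conorm [max(a, b)]: 0.77

0.77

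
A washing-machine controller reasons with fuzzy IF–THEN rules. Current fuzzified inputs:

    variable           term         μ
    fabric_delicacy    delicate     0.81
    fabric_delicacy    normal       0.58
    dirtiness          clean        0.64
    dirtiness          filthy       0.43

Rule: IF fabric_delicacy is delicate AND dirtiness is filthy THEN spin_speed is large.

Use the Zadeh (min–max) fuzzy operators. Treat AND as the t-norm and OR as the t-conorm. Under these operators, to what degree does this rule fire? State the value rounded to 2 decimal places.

firing strength: delicate=0.81, filthy=0.43; AND[min(a, b)] → w = 0.43

0.43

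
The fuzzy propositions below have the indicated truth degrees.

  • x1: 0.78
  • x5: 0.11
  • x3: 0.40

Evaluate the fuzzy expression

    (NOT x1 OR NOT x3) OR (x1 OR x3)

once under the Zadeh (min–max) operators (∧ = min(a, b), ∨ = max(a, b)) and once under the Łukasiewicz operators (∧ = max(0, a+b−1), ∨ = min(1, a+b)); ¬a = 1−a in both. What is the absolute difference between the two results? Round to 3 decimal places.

Under Zadeh (min–max):
  NOT x1 = 1 − 0.78 = 0.22
  NOT x3 = 1 − 0.40 = 0.60
  NOT x1 OR NOT x3 = max(a, b) on (0.22, 0.60) = 0.60
  x1 OR x3 = max(a, b) on (0.78, 0.40) = 0.78
  (NOT x1 OR NOT x3) OR (x1 OR x3) = max(a, b) on (0.60, 0.78) = 0.78
  → value = 0.7800
Under Łukasiewicz:
  NOT x1 = 1 − 0.78 = 0.22
  NOT x3 = 1 − 0.40 = 0.60
  NOT x1 OR NOT x3 = min(1, a+b) on (0.22, 0.60) = 0.82
  x1 OR x3 = min(1, a+b) on (0.78, 0.40) = 1.00
  (NOT x1 OR NOT x3) OR (x1 OR x3) = min(1, a+b) on (0.82, 1.00) = 1.00
  → value = 1.0000
|0.7800 − 1.0000| = 0.220

0.220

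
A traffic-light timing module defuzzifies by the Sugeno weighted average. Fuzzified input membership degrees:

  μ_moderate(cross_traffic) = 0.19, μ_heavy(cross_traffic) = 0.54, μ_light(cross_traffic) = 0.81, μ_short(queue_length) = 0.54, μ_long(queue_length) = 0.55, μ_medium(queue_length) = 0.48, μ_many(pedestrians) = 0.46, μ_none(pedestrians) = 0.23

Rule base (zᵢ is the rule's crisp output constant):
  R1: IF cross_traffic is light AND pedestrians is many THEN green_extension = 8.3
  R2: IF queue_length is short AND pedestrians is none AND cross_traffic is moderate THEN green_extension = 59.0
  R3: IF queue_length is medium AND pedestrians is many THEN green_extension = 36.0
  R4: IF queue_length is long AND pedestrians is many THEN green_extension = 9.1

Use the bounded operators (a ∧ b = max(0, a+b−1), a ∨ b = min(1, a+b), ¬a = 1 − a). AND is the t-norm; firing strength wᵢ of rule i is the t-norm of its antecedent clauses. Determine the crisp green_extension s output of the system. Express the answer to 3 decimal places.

8.329

R1 (z=8.3): light=0.81, many=0.46; AND[max(0, a+b−1)] → w = 0.27
R2 (z=59.0): short=0.54, none=0.23, moderate=0.19; AND[max(0, a+b−1)] → w = 0.00
R3 (z=36.0): medium=0.48, many=0.46; AND[max(0, a+b−1)] → w = 0.00
R4 (z=9.1): long=0.55, many=0.46; AND[max(0, a+b−1)] → w = 0.01
Weighted average = (0.27·8.3 + 0.00·59.0 + 0.00·36.0 + 0.01·9.1) / (0.27 + 0.00 + 0.00 + 0.01)
  = 2.3320 / 0.2800 = 8.329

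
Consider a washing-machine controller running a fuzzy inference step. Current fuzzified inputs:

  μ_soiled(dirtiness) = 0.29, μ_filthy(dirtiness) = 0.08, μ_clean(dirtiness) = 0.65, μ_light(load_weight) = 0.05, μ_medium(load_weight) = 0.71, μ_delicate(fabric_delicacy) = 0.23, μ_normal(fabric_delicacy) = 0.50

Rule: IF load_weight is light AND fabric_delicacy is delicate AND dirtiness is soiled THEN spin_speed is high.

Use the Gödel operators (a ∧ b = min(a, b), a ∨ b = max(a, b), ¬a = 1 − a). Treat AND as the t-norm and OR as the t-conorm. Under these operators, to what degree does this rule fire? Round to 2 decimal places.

firing strength: light=0.05, delicate=0.23, soiled=0.29; AND[min(a, b)] → w = 0.05

0.05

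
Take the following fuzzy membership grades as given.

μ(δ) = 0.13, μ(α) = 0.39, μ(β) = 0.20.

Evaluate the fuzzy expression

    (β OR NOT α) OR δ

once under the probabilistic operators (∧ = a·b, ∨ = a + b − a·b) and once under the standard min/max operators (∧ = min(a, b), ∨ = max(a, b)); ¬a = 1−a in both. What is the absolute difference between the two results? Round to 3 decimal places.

0.119

Under probabilistic:
  NOT α = 1 − 0.3900 = 0.6100
  β OR NOT α = a + b − a·b on (0.2000, 0.6100) = 0.6880
  (β OR NOT α) OR δ = a + b − a·b on (0.6880, 0.1300) = 0.7286
  → value = 0.7286
Under standard min/max:
  NOT α = 1 − 0.39 = 0.61
  β OR NOT α = max(a, b) on (0.20, 0.61) = 0.61
  (β OR NOT α) OR δ = max(a, b) on (0.61, 0.13) = 0.61
  → value = 0.6100
|0.7286 − 0.6100| = 0.119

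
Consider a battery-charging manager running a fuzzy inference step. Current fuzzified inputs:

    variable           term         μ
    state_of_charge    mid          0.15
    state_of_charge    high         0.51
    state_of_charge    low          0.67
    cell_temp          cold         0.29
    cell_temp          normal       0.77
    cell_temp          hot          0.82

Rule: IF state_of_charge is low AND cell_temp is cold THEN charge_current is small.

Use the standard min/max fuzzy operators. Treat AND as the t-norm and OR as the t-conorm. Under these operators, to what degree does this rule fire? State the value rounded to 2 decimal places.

0.29

firing strength: low=0.67, cold=0.29; AND[min(a, b)] → w = 0.29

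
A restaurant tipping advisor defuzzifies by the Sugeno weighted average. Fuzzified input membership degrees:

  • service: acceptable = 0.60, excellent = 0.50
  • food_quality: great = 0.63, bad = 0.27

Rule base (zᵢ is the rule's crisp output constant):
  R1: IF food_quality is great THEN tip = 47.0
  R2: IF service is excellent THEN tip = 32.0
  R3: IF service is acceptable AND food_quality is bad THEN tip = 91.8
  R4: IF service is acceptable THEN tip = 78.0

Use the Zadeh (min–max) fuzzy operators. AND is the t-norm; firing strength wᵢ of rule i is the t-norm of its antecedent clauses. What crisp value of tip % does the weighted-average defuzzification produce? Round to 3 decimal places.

R1 (z=47.0): great=0.63 → w = 0.63
R2 (z=32.0): excellent=0.50 → w = 0.50
R3 (z=91.8): acceptable=0.60, bad=0.27; AND[min(a, b)] → w = 0.27
R4 (z=78.0): acceptable=0.60 → w = 0.60
Weighted average = (0.63·47.0 + 0.50·32.0 + 0.27·91.8 + 0.60·78.0) / (0.63 + 0.50 + 0.27 + 0.60)
  = 117.1960 / 2.0000 = 58.598

58.598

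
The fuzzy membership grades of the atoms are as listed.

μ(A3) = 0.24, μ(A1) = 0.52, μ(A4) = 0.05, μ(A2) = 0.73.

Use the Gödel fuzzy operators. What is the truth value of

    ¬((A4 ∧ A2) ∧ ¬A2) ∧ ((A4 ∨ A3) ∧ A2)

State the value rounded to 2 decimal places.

A4 ∧ A2 = min(a, b) on (0.05, 0.73) = 0.05
¬A2 = 1 − 0.73 = 0.27
(A4 ∧ A2) ∧ ¬A2 = min(a, b) on (0.05, 0.27) = 0.05
¬((A4 ∧ A2) ∧ ¬A2) = 1 − 0.05 = 0.95
A4 ∨ A3 = max(a, b) on (0.05, 0.24) = 0.24
(A4 ∨ A3) ∧ A2 = min(a, b) on (0.24, 0.73) = 0.24
¬((A4 ∧ A2) ∧ ¬A2) ∧ ((A4 ∨ A3) ∧ A2) = min(a, b) on (0.95, 0.24) = 0.24

0.24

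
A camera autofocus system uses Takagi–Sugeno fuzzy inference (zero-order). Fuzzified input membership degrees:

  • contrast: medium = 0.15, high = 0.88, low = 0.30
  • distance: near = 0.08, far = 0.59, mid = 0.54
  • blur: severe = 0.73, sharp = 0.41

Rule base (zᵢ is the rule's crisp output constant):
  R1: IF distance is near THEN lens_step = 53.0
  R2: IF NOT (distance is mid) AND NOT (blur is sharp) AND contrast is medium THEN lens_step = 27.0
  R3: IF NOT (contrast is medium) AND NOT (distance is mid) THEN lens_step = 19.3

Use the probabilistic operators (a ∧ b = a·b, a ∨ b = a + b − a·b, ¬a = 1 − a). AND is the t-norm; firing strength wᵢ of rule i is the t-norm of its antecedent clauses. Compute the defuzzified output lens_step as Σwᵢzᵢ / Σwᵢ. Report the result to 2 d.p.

25.18

R1 (z=53.0): near=0.08 → w = 0.0800
R2 (z=27.0): ¬mid=1−0.54=0.46, ¬sharp=1−0.41=0.59, medium=0.15; AND[a·b] → w = 0.0407
R3 (z=19.3): ¬medium=1−0.15=0.85, ¬mid=1−0.54=0.46; AND[a·b] → w = 0.3910
Weighted average = (0.0800·53.0 + 0.0407·27.0 + 0.3910·19.3) / (0.0800 + 0.0407 + 0.3910)
  = 12.8855 / 0.5117 = 25.18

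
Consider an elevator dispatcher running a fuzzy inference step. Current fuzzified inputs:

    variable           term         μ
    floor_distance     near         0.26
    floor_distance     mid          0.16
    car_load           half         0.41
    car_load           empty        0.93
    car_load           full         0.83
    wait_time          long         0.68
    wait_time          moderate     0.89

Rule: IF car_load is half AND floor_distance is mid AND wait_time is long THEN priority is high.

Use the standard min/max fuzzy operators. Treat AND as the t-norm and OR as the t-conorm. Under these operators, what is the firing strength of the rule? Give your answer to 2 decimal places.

0.16

firing strength: half=0.41, mid=0.16, long=0.68; AND[min(a, b)] → w = 0.16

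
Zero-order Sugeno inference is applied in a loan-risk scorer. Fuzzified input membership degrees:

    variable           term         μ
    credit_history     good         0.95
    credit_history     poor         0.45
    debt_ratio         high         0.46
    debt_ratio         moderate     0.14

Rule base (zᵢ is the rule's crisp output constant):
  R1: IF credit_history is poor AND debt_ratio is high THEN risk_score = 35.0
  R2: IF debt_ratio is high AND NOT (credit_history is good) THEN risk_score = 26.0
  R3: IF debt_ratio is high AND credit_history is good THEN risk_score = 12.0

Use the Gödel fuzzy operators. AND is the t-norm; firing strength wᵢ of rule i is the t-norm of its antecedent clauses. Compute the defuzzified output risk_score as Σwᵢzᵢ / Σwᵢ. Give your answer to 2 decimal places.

23.51

R1 (z=35.0): poor=0.45, high=0.46; AND[min(a, b)] → w = 0.45
R2 (z=26.0): high=0.46, ¬good=1−0.95=0.05; AND[min(a, b)] → w = 0.05
R3 (z=12.0): high=0.46, good=0.95; AND[min(a, b)] → w = 0.46
Weighted average = (0.45·35.0 + 0.05·26.0 + 0.46·12.0) / (0.45 + 0.05 + 0.46)
  = 22.5700 / 0.9600 = 23.51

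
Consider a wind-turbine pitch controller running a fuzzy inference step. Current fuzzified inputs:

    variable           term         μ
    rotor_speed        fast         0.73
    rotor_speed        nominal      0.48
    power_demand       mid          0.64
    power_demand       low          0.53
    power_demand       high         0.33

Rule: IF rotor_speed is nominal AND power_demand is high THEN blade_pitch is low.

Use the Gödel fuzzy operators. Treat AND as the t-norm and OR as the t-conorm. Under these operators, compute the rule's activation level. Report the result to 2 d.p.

0.33

firing strength: nominal=0.48, high=0.33; AND[min(a, b)] → w = 0.33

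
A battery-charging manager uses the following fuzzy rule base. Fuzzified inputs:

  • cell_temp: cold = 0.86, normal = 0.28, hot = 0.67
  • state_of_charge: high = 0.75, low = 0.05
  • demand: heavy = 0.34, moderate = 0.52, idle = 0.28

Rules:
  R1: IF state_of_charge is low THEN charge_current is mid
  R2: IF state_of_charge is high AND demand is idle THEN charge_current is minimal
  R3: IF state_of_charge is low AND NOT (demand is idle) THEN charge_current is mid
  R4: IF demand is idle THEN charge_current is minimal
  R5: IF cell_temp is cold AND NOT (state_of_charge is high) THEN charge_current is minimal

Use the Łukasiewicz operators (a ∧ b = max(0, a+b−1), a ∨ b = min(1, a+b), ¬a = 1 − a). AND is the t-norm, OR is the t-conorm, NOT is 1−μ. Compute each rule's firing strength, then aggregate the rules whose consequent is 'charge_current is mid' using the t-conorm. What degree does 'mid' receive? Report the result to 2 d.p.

R1: low=0.05 → w = 0.05
R2: high=0.75, idle=0.28; AND[max(0, a+b−1)] → w = 0.03
R3: low=0.05, ¬idle=1−0.28=0.72; AND[max(0, a+b−1)] → w = 0.00
R4: idle=0.28 → w = 0.28
R5: cold=0.86, ¬high=1−0.75=0.25; AND[max(0, a+b−1)] → w = 0.11
Rules with consequent 'mid': {R1, R3} → strengths 0.05, 0.00
Aggregate via t-conorm [min(1, a+b)]: 0.05

0.05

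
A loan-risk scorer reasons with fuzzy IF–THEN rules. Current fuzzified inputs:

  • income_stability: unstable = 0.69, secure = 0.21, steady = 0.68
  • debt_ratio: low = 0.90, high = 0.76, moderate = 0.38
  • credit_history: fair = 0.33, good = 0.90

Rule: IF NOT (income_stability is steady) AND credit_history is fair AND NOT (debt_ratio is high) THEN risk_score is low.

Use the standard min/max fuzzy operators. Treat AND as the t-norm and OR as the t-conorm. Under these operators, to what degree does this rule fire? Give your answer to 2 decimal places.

0.24

firing strength: ¬steady=1−0.68=0.32, fair=0.33, ¬high=1−0.76=0.24; AND[min(a, b)] → w = 0.24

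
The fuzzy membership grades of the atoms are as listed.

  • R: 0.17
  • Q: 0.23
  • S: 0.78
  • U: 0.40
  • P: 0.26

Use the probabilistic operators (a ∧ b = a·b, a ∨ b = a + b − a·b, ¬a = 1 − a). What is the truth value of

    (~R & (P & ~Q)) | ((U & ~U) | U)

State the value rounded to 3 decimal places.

0.620

~R = 1 − 0.1700 = 0.8300
~Q = 1 − 0.2300 = 0.7700
P & ~Q = a·b on (0.2600, 0.7700) = 0.2002
~R & (P & ~Q) = a·b on (0.8300, 0.2002) = 0.1662
~U = 1 − 0.4000 = 0.6000
U & ~U = a·b on (0.4000, 0.6000) = 0.2400
(U & ~U) | U = a + b − a·b on (0.2400, 0.4000) = 0.5440
(~R & (P & ~Q)) | ((U & ~U) | U) = a + b − a·b on (0.1662, 0.5440) = 0.6198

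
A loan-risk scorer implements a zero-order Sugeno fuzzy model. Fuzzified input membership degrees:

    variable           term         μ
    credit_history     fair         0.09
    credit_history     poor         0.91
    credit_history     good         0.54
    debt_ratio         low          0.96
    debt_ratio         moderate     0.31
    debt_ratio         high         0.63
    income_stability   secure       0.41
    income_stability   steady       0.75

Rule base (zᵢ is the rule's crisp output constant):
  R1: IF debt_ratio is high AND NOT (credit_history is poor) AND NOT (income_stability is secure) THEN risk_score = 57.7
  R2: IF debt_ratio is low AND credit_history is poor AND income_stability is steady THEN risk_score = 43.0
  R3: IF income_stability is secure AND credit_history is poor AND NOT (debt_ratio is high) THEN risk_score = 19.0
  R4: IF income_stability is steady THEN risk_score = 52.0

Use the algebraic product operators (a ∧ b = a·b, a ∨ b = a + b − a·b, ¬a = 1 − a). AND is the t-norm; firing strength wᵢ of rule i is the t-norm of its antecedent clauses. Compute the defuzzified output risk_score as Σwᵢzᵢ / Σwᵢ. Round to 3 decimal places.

R1 (z=57.7): high=0.63, ¬poor=1−0.91=0.09, ¬secure=1−0.41=0.59; AND[a·b] → w = 0.0335
R2 (z=43.0): low=0.96, poor=0.91, steady=0.75; AND[a·b] → w = 0.6552
R3 (z=19.0): secure=0.41, poor=0.91, ¬high=1−0.63=0.37; AND[a·b] → w = 0.1380
R4 (z=52.0): steady=0.75 → w = 0.7500
Weighted average = (0.0335·57.7 + 0.6552·43.0 + 0.1380·19.0 + 0.7500·52.0) / (0.0335 + 0.6552 + 0.1380 + 0.7500)
  = 71.7267 / 1.5767 = 45.492

45.492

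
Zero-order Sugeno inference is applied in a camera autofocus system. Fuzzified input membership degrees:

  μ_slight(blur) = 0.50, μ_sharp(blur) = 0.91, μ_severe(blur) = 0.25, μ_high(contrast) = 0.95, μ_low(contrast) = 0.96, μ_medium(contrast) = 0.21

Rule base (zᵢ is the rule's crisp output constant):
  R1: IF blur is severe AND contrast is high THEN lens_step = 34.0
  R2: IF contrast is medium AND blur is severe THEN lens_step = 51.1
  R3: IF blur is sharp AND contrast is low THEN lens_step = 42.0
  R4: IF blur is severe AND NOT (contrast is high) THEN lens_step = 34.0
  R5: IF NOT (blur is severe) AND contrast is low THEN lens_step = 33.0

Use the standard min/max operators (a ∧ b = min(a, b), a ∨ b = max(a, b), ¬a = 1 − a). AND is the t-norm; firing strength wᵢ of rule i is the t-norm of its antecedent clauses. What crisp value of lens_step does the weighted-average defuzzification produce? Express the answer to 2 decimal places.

R1 (z=34.0): severe=0.25, high=0.95; AND[min(a, b)] → w = 0.25
R2 (z=51.1): medium=0.21, severe=0.25; AND[min(a, b)] → w = 0.21
R3 (z=42.0): sharp=0.91, low=0.96; AND[min(a, b)] → w = 0.91
R4 (z=34.0): severe=0.25, ¬high=1−0.95=0.05; AND[min(a, b)] → w = 0.05
R5 (z=33.0): ¬severe=1−0.25=0.75, low=0.96; AND[min(a, b)] → w = 0.75
Weighted average = (0.25·34.0 + 0.21·51.1 + 0.91·42.0 + 0.05·34.0 + 0.75·33.0) / (0.25 + 0.21 + 0.91 + 0.05 + 0.75)
  = 83.9010 / 2.1700 = 38.66

38.66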